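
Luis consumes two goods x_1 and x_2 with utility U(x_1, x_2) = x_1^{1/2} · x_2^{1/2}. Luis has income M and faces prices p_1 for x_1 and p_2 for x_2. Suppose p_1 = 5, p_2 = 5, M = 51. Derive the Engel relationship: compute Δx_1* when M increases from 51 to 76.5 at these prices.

Δx_1* = 2.55

MU_x_1/MU_x_2 = (0.5·x_2)/(0.5·x_1); tangency sets this equal to p_1/p_2.
So 0.5·p_2·x_2 = 0.5·p_1·x_1; combined with the budget, a share 0.5 of income goes to x_1.
Demand: x_1*(p_1,p_2,M) = 0.5·M/p_1 and x_2* = 0.5·M/p_2.
At p_1=5, p_2=5, M=51: x_1* = 0.5·51/5 = 5.1.
At M' = 76.5: x_1* = 7.65. Change: 7.65 − 5.1 = 2.55.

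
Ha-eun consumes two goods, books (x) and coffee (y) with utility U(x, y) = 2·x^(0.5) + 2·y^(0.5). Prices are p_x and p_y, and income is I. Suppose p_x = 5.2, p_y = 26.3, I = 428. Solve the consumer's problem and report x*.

x* = 68.7204

Numerically y/x = 0.039093, so x* = 428/(5.2 + 26.3·0.039093) = 68.7204.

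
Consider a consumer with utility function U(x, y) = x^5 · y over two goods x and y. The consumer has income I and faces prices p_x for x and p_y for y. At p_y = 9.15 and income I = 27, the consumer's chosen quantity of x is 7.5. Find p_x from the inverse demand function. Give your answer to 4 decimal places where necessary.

MU_x/MU_y = (5·y)/(x); tangency sets this equal to p_x/p_y.
Rearranging, p_y·y = (1/5)·p_x·x. Substituting into the budget gives p_x·x·(1 + (1/5)) = I.
Demand: x*(p_x,p_y,I) = 5/6·I/p_x and y* = 1/6·I/p_y.
Set x* = 7.5 in the demand function and solve for p_x: p_x = 3.

p_x = 3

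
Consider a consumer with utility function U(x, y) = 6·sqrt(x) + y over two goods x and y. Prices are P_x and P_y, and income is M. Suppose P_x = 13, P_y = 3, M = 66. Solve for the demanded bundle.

x* = 0.4793, y* = 19.9231

Utility is quasi-linear in y; the FOC for x is 3/√x = P_x/P_y.
Thus x* = (3·P_y/P_x)² — independent of M — with the rest of income spent on y.
Plugging in: x* = (3·3/13)² = 0.4793, y* = 19.9231.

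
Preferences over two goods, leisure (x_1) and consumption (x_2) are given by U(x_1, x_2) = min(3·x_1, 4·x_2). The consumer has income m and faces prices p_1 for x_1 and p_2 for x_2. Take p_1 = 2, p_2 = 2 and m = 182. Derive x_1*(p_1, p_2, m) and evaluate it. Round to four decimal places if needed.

x_1* = 52

With perfect complements, no substitution: consume in ratio x_1:x_2 = 4:3.
Budget: p_1·x_1 + p_2·(3/4)·x_1 = m, so (4·p_1 + 3·p_2)·x_1 = 4·m.
Demand: x_1*(p_1,p_2,m) = 4·m/(4·p_1 + 3·p_2), x_2* = 3·m/(4·p_1 + 3·p_2).
Here 4·2 + 3·2 = 14, giving x_1* = 52.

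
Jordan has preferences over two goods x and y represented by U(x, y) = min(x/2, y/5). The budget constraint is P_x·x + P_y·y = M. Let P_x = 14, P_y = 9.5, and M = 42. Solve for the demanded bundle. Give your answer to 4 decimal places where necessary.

x* = 1.1126, y* = 2.7815

Here 2·14 + 5·9.5 = 75.5, giving x* = 1.1126 and y* = 2.7815.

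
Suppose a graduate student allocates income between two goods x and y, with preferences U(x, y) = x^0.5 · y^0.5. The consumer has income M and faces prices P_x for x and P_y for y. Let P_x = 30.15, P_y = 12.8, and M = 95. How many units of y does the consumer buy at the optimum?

At P_x=30.15, P_y=12.8, M=95: y* = 0.5·95/12.8 = 3.7109.

y* = 3.7109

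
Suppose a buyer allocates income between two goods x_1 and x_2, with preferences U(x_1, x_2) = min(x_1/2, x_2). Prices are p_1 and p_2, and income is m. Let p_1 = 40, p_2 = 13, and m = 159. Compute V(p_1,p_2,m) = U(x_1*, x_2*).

Leontief preferences: the optimum is at the kink where x_1/2 = x_2/1, i.e. x_2 = (1/2)·x_1.
Budget: p_1·x_1 + p_2·(1/2)·x_1 = m, so (2·p_1 + p_2)·x_1 = 2·m.
Demand: x_1*(p_1,p_2,m) = 2·m/(2·p_1 + p_2), x_2* = m/(2·p_1 + p_2).
Here 2·40 + 13 = 93, giving x_1* = 3.4194 and x_2* = 1.7097.
Utility at the optimum: U(3.4194, 1.7097) = 1.7097.

V = 1.7097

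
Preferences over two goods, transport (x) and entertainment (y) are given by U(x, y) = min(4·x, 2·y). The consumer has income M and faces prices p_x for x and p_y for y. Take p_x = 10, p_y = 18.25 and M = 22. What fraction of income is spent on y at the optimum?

Demand: x*(p_x,p_y,M) = 2·M/(2·p_x + 4·p_y), y* = 4·M/(2·p_x + 4·p_y).
Here 2·10 + 4·18.25 = 93, giving x* = 0.4731 and y* = 0.9462.
Expenditure on y: 18.25·0.9462 = 17.2688; share = 0.7849.

share on y = 0.7849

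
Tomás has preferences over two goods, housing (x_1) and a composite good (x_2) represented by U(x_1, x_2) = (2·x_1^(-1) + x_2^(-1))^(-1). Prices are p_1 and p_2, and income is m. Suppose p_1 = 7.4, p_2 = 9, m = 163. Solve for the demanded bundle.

x_1* = 12.376, x_2* = 7.9353

MU_x_1 ∝ 2·x_1^(-2), MU_x_2 ∝ x_2^(-2), so MRS = 2·(x_2/x_1)^(2) = p_1/p_2.
Hence x_2/x_1 = ((1/2)·p_1/p_2)^(1/(2)), i.e. raised to the 0.5 power.
Substitute x_2 = (x_2/x_1)·x_1 into the budget: x_1* = m/(p_1 + p_2·(x_2/x_1)).
Numerically x_2/x_1 = 0.641179, so x_1* = 163/(7.4 + 9·0.641179) = 12.376 and x_2* = 0.641179·12.376 = 7.9353.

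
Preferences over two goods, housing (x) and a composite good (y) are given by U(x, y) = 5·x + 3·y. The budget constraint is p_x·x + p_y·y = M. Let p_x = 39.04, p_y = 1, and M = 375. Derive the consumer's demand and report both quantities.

Perfect substitutes: compare marginal utility per dollar. 5/p_x vs 3/p_y → 0.1281 vs 3.
y gives more utility per dollar, so spend all income on y: y* = M/p_y, x* = 0.
Numerically: x* = 0, y* = 375.

x* = 0, y* = 375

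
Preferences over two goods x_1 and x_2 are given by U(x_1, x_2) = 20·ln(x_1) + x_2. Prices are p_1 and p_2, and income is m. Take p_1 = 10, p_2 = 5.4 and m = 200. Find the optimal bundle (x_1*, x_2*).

MU_x_1 = 20/x_1, MU_x_2 = 1. Tangency: 20/x_1 = p_1/p_2.
So x_1*(p_1,p_2) = 20·p_2/p_1, independent of income; and x_2* = (m − 20·p_2)/p_2.
At the given prices: x_1* = 20·5.4/10 = 10.8, and x_2* = 17.037.

x_1* = 10.8, x_2* = 17.037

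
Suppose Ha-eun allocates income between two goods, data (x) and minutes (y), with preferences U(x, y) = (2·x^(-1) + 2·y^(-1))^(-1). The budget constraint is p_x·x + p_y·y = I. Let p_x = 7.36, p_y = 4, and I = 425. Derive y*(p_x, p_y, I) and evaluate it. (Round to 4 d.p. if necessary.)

y* = 45.0887

From the CES first-order condition, (y/x)^(2) = p_x/p_y.
Hence y/x = (p_x/p_y)^(1/(2)), i.e. raised to the 0.5 power.
With the ratio pinned down, the budget gives x* = I/(p_x + p_y·(y/x)) and y* = (y/x)·x*.
Numerically y/x = 1.356466, so x* = 425/(7.36 + 4·1.356466) = 33.2398 and y* = 1.356466·33.2398 = 45.0887.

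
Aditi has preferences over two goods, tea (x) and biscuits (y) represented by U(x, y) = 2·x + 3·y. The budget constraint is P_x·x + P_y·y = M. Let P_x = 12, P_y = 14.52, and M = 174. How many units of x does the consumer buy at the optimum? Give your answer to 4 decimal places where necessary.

x* = 0

Perfect substitutes: compare marginal utility per dollar. 2/P_x vs 3/P_y → 0.1667 vs 0.2066.
y gives more utility per dollar, so spend all income on y: y* = M/P_y, x* = 0.
Numerically: x* = 0, y* = 11.9835.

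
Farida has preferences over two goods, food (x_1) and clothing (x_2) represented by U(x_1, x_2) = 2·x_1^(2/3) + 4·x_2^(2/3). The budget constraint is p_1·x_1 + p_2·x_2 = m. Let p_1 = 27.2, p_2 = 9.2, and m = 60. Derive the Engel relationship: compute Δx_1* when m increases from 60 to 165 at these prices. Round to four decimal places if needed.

From the CES first-order condition, (1/2)·(x_2/x_1)^(1/3) = p_1/p_2.
Solve for the ratio: x_2/x_1 = [2·p_1/p_2]^(3).
With the ratio pinned down, the budget gives x_1* = m/(p_1 + p_2·(x_2/x_1)) and x_2* = (x_2/x_1)·x_1*.
Numerically x_2/x_1 = 206.744144, so x_1* = 60/(27.2 + 9.2·206.744144) = 0.0311.
At m' = 165: x_1* = 0.0855. Change: 0.0855 − 0.0311 = 0.0544.

Δx_1* = 0.0544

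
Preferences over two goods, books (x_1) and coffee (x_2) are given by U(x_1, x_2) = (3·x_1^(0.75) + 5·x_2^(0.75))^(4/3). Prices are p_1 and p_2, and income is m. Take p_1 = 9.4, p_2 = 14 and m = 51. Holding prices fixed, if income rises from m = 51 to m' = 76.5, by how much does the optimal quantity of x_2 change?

Δx_2* = 1.2754

MRS = MU_x_1/MU_x_2 = (3/5)·(x_2/x_1)^(0.25). Set equal to p_1/p_2.
Solve for the ratio: x_2/x_1 = [(5/3)·p_1/p_2]^(4).
Substitute x_2 = (x_2/x_1)·x_1 into the budget: x_1* = m/(p_1 + p_2·(x_2/x_1)).
Numerically x_2/x_1 = 1.568174, so x_1* = 51/(9.4 + 14·1.568174) = 1.6266 and x_2* = 1.568174·1.6266 = 2.5507.
At m' = 76.5: x_2* = 3.8261. Change: 3.8261 − 2.5507 = 1.2754.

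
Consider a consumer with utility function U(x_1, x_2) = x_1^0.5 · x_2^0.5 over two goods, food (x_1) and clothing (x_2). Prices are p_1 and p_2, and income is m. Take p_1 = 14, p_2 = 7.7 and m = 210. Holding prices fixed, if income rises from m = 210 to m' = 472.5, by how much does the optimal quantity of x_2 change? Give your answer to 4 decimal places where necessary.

Δx_2* = 17.0455

Tangency: MRS = x_2/x_1 = p_1/p_2.
So 0.5·p_2·x_2 = 0.5·p_1·x_1; combined with the budget, a share 0.5 of income goes to x_1.
Demand: x_1*(p_1,p_2,m) = 0.5·m/p_1 and x_2* = 0.5·m/p_2.
At p_1=14, p_2=7.7, m=210: x_2* = 0.5·210/7.7 = 13.6364.
At m' = 472.5: x_2* = 30.6818. Change: 30.6818 − 13.6364 = 17.0455.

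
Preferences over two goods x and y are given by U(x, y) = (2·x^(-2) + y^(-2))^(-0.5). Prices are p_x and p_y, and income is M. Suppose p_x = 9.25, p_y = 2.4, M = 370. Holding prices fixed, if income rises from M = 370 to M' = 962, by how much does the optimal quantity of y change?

Δy* = 60.2043

Substitute y = (y/x)·x into the budget: x* = M/(p_x + p_y·(y/x)).
Numerically y/x = 1.24442, so x* = 370/(9.25 + 2.4·1.24442) = 30.2371 and y* = 1.24442·30.2371 = 37.6277.
At M' = 962: y* = 97.832. Change: 97.832 − 37.6277 = 60.2043.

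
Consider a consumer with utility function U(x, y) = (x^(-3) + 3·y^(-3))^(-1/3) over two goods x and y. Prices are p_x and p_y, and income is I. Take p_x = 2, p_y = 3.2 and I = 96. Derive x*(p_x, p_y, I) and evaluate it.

MU_x ∝ x^(-4), MU_y ∝ 3·y^(-4), so MRS = (1/3)·(y/x)^(4) = p_x/p_y.
Solve for the ratio: y/x = [3·p_x/p_y]^(0.25).
With the ratio pinned down, the budget gives x* = I/(p_x + p_y·(y/x)) and y* = (y/x)·x*.
Numerically y/x = 1.170174, so x* = 96/(2 + 3.2·1.170174) = 16.7115.

x* = 16.7115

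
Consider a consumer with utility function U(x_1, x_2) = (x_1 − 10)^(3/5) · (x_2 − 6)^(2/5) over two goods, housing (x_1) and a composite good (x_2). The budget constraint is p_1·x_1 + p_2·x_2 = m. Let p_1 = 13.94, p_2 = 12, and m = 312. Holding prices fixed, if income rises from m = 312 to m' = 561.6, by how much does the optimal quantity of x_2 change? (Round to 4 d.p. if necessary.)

Δx_2* = 8.32

This is Cobb-Douglas in (x_1−10, x_2−6): tangency gives 0.6·p_2·(x_2−6) = 0.4·p_1·(x_1−10).
Substituting into the budget: x_1* = 10 + 0.6·(m − 10·p_1 − 6·p_2)/p_1, and x_2* = 6 + 0.4·(…)/p_2.
Discretionary income = 312 − 10·13.94 − 6·12 = 100.6; x_2* = 6 + 0.4·100.6/12 = 9.3533.
At m' = 561.6: x_2* = 17.6733. Change: 17.6733 − 9.3533 = 8.32.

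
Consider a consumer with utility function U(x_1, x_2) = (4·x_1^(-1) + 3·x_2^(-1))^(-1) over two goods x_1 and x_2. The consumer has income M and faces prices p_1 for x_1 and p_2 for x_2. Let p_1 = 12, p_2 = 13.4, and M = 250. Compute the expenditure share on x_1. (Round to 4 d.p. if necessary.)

share on x_1 = 0.5222

MRS = MU_x_1/MU_x_2 = (4/3)·(x_2/x_1)^(2). Set equal to p_1/p_2.
Hence x_2/x_1 = ((3/4)·p_1/p_2)^(1/(2)), i.e. raised to the 0.5 power.
With the ratio pinned down, the budget gives x_1* = M/(p_1 + p_2·(x_2/x_1)) and x_2* = (x_2/x_1)·x_1*.
Numerically x_2/x_1 = 0.819538, so x_1* = 250/(12 + 13.4·0.819538) = 10.8782 and x_2* = 0.819538·10.8782 = 8.9151.
Expenditure on x_1: 12·10.8782 = 130.5381; share = 0.5222.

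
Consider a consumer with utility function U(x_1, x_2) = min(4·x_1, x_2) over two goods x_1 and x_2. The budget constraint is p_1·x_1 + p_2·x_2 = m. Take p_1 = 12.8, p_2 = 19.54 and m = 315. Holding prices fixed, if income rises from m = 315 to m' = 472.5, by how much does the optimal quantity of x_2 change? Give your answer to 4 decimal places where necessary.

Here 12.8 + 4·19.54 = 90.96, giving x_2* = 13.8522.
At m' = 472.5: x_2* = 20.7784. Change: 20.7784 − 13.8522 = 6.9261.

Δx_2* = 6.9261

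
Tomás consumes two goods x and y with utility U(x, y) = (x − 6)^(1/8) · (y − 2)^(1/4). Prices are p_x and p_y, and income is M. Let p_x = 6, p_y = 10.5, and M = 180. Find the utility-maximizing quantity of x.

x* = 12.8333

MRS = (1/2)·(y−2)/(x−6). Tangency with p_x/p_y gives y−2 = 2·(p_x/p_y)·(x−6).
Substituting into the budget: x* = 6 + 1/3·(M − 6·p_x − 2·p_y)/p_x, and y* = 2 + 2/3·(…)/p_y.
Discretionary income = 180 − 6·6 − 2·10.5 = 123; x* = 6 + 1/3·123/6 = 12.8333.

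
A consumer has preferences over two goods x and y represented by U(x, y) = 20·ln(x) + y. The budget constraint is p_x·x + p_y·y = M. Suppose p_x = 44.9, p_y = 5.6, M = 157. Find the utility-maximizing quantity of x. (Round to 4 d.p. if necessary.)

x* = 2.4944

MU_x = 20/x, MU_y = 1. Tangency: 20/x = p_x/p_y.
So x*(p_x,p_y) = 20·p_y/p_x, independent of income; and y* = (M − 20·p_y)/p_y.
At the given prices: x* = 20·5.6/44.9 = 2.4944.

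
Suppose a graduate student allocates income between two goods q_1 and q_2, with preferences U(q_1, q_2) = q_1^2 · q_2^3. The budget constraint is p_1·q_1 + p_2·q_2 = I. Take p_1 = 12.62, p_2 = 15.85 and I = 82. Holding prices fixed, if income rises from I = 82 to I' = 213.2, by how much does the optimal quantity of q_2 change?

MU_q_1/MU_q_2 = (2·q_2)/(3·q_1); tangency sets this equal to p_1/p_2.
Rearranging, p_2·q_2 = (3/2)·p_1·q_1. Substituting into the budget gives p_1·q_1·(1 + (3/2)) = I.
Demand: q_1*(p_1,p_2,I) = 0.4·I/p_1 and q_2* = 0.6·I/p_2.
At p_1=12.62, p_2=15.85, I=82: q_2* = 0.6·82/15.85 = 3.1041.
At I' = 213.2: q_2* = 8.0707. Change: 8.0707 − 3.1041 = 4.9666.

Δq_2* = 4.9666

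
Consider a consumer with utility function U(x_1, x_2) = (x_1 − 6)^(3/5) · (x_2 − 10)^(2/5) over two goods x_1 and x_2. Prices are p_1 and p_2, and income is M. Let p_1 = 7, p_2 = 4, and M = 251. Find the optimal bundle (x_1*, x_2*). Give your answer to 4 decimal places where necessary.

x_1* = 20.4857, x_2* = 26.9

Let x_1' = x_1−6, x_2' = x_2−10. MRS = (3/2)·x_2'/x_1' = p_1/p_2.
Substituting into the budget: x_1* = 6 + 0.6·(M − 6·p_1 − 10·p_2)/p_1, and x_2* = 10 + 0.4·(…)/p_2.
Discretionary income = 251 − 6·7 − 10·4 = 169; x_1* = 6 + 0.6·169/7 = 20.4857; x_2* = 10 + 0.4·169/4 = 26.9.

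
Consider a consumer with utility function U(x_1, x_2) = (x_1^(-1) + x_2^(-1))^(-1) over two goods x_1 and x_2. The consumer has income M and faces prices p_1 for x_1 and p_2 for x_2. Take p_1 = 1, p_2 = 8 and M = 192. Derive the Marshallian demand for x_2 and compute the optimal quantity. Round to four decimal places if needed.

x_2* = 17.7311

From the CES first-order condition, (x_2/x_1)^(2) = p_1/p_2.
Hence x_2/x_1 = (p_1/p_2)^(1/(2)), i.e. raised to the 0.5 power.
With the ratio pinned down, the budget gives x_1* = M/(p_1 + p_2·(x_2/x_1)) and x_2* = (x_2/x_1)·x_1*.
Numerically x_2/x_1 = 0.353553, so x_1* = 192/(1 + 8·0.353553) = 50.1511 and x_2* = 0.353553·50.1511 = 17.7311.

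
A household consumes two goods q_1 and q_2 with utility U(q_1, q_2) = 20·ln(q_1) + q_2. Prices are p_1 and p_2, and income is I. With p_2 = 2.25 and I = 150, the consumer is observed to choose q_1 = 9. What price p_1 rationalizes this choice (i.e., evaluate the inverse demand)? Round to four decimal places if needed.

MU_q_1 = 20/q_1, MU_q_2 = 1. Tangency: 20/q_1 = p_1/p_2.
So q_1*(p_1,p_2) = 20·p_2/p_1, independent of income; and q_2* = (I − 20·p_2)/p_2.
Set q_1* = 9 in the demand function and solve for p_1: p_1 = 5.

p_1 = 5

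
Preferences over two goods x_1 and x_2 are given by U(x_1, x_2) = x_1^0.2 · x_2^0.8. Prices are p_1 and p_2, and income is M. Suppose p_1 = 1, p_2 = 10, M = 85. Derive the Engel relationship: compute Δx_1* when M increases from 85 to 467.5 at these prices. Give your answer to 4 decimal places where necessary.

Δx_1* = 76.5

MU_x_1/MU_x_2 = (0.2·x_2)/(0.8·x_1); tangency sets this equal to p_1/p_2.
So 0.2·p_2·x_2 = 0.8·p_1·x_1; combined with the budget, a share 0.2 of income goes to x_1.
Demand: x_1*(p_1,p_2,M) = 0.2·M/p_1 and x_2* = 0.8·M/p_2.
At p_1=1, p_2=10, M=85: x_1* = 0.2·85/1 = 17.
At M' = 467.5: x_1* = 93.5. Change: 93.5 − 17 = 76.5.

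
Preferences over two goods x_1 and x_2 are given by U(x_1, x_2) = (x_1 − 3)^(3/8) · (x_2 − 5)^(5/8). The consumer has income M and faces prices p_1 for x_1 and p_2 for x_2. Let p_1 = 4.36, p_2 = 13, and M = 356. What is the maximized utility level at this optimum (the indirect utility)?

This is Cobb-Douglas in (x_1−3, x_2−5): tangency gives 0.375·p_2·(x_2−5) = 0.625·p_1·(x_1−3).
After buying the subsistence bundle (3, 5), a share 0.375 of the remaining income goes to x_1: x_1* = 3 + 0.375·(M − 3p_1 − 5p_2)/p_1.
Discretionary income = 356 − 3·4.36 − 5·13 = 277.92; x_1* = 3 + 0.375·277.92/4.36 = 26.9037; x_2* = 5 + 0.625·277.92/13 = 18.3615.
Utility at the optimum: U(26.9037, 18.3615) = 16.6182.

V = 16.6182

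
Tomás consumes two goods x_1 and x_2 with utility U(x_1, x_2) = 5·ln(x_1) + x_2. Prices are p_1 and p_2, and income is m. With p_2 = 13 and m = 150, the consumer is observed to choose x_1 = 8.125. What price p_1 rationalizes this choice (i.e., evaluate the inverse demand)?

p_1 = 8

MU_x_1 = 5/x_1, MU_x_2 = 1. Tangency: 5/x_1 = p_1/p_2.
So x_1*(p_1,p_2) = 5·p_2/p_1, independent of income; and x_2* = (m − 5·p_2)/p_2.
Set x_1* = 8.125 in the demand function and solve for p_1: p_1 = 8.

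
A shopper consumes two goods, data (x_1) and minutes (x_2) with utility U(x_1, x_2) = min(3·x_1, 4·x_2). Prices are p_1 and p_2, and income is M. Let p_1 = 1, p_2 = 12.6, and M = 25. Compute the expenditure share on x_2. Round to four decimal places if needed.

Leontief preferences: the optimum is at the kink where x_1/4 = x_2/3, i.e. x_2 = (3/4)·x_1.
Budget: p_1·x_1 + p_2·(3/4)·x_1 = M, so (4·p_1 + 3·p_2)·x_1 = 4·M.
Demand: x_1*(p_1,p_2,M) = 4·M/(4·p_1 + 3·p_2), x_2* = 3·M/(4·p_1 + 3·p_2).
Here 4·1 + 3·12.6 = 41.8, giving x_1* = 2.3923 and x_2* = 1.7943.
Expenditure on x_2: 12.6·1.7943 = 22.6077; share = 0.9043.

share on x_2 = 0.9043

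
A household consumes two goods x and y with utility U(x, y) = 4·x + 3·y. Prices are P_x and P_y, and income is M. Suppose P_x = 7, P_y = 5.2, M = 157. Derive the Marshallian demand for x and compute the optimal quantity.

Perfect substitutes: compare marginal utility per dollar. 4/P_x vs 3/P_y → 0.5714 vs 0.5769.
y gives more utility per dollar, so spend all income on y: y* = M/P_y, x* = 0.
Numerically: x* = 0, y* = 30.1923.

x* = 0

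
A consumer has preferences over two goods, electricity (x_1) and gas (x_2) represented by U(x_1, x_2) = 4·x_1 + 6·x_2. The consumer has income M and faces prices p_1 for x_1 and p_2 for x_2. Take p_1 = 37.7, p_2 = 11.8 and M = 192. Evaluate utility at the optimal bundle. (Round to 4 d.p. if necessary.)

V = 97.6271

Perfect substitutes: compare marginal utility per dollar. 4/p_1 vs 6/p_2 → 0.1061 vs 0.5085.
x_2 gives more utility per dollar, so spend all income on x_2: x_2* = M/p_2, x_1* = 0.
Numerically: x_1* = 0, x_2* = 16.2712.
Utility at the optimum: U(0, 16.2712) = 97.6271.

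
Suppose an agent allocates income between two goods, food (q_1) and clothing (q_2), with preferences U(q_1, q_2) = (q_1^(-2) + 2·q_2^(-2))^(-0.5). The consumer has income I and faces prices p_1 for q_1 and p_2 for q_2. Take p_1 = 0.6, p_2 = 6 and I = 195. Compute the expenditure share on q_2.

MRS = MU_q_1/MU_q_2 = (1/2)·(q_2/q_1)^(3). Set equal to p_1/p_2.
Solve for the ratio: q_2/q_1 = [2·p_1/p_2]^(1/3).
With the ratio pinned down, the budget gives q_1* = I/(p_1 + p_2·(q_2/q_1)) and q_2* = (q_2/q_1)·q_1*.
Numerically q_2/q_1 = 0.584804, so q_1* = 195/(0.6 + 6·0.584804) = 47.4589 and q_2* = 0.584804·47.4589 = 27.7541.
Expenditure on q_2: 6·27.7541 = 166.5247; share = 0.854.

share on q_2 = 0.854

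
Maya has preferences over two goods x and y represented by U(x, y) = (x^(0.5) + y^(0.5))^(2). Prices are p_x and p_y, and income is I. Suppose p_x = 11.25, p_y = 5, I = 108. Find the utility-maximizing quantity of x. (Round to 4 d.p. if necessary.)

x* = 2.9538

MRS = MU_x/MU_y = (y/x)^(0.5). Set equal to p_x/p_y.
Hence y/x = (p_x/p_y)^(1/(0.5)), i.e. raised to the 2 power.
With the ratio pinned down, the budget gives x* = I/(p_x + p_y·(y/x)) and y* = (y/x)·x*.
Numerically y/x = 5.0625, so x* = 108/(11.25 + 5·5.0625) = 2.9538.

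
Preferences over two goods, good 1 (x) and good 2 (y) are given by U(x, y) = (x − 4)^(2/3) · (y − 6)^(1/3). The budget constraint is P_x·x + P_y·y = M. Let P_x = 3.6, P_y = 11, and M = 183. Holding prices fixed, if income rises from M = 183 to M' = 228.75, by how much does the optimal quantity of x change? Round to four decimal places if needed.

Let x' = x−4, y' = y−6. MRS = 2·y'/x' = P_x/P_y.
After buying the subsistence bundle (4, 6), a share 2/3 of the remaining income goes to x: x* = 4 + 2/3·(M − 4P_x − 6P_y)/P_x.
Discretionary income = 183 − 4·3.6 − 6·11 = 102.6; x* = 4 + 2/3·102.6/3.6 = 23.
At M' = 228.75: x* = 31.4722. Change: 31.4722 − 23 = 8.4722.

Δx* = 8.4722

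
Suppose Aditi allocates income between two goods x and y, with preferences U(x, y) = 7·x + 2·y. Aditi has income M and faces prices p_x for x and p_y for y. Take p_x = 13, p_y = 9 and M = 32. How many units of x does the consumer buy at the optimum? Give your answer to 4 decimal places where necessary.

Perfect substitutes: compare marginal utility per dollar. 7/p_x vs 2/p_y → 0.5385 vs 0.2222.
x gives more utility per dollar, so spend all income on x: x* = M/p_x, y* = 0.
Numerically: x* = 2.4615, y* = 0.

x* = 2.4615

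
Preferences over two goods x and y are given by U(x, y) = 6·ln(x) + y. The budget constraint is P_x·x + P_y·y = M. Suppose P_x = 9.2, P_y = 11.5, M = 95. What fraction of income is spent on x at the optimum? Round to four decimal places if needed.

At the given prices: x* = 6·11.5/9.2 = 7.5, and y* = 2.2609.
Expenditure on x: 9.2·7.5 = 69; share = 0.7263.

share on x = 0.7263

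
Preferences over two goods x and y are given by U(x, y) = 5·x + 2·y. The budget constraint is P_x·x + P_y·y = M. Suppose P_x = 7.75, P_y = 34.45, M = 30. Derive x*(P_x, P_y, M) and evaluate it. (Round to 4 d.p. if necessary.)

x* = 3.871

Linear utility — the consumer picks whichever good has higher MU/price: 5/7.75 = 0.6452 vs 2/34.45 = 0.0581.
x gives more utility per dollar, so spend all income on x: x* = M/P_x, y* = 0.
Numerically: x* = 3.871, y* = 0.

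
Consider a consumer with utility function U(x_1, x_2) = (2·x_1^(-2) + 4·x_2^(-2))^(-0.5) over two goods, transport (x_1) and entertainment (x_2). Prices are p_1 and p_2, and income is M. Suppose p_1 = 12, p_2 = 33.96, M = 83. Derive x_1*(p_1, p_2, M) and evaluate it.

With the ratio pinned down, the budget gives x_1* = M/(p_1 + p_2·(x_2/x_1)) and x_2* = (x_2/x_1)·x_1*.
Numerically x_2/x_1 = 0.890734, so x_1* = 83/(12 + 33.96·0.890734) = 1.9645.

x_1* = 1.9645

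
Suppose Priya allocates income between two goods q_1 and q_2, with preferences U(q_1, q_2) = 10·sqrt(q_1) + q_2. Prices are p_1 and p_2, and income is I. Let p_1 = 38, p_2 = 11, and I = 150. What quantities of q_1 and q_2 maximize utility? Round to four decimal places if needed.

Thus q_1* = (5·p_2/p_1)² — independent of I — with the rest of income spent on q_2.
Plugging in: q_1* = (5·11/38)² = 2.0949, q_2* = 6.3995.

q_1* = 2.0949, q_2* = 6.3995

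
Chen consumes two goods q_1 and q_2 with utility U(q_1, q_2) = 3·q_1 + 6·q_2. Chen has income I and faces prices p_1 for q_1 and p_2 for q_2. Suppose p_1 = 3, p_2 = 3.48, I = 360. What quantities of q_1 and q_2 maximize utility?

Linear utility — the consumer picks whichever good has higher MU/price: 3/3 = 1 vs 6/3.48 = 1.7241.
q_2 gives more utility per dollar, so spend all income on q_2: q_2* = I/p_2, q_1* = 0.
Numerically: q_1* = 0, q_2* = 103.4483.

q_1* = 0, q_2* = 103.4483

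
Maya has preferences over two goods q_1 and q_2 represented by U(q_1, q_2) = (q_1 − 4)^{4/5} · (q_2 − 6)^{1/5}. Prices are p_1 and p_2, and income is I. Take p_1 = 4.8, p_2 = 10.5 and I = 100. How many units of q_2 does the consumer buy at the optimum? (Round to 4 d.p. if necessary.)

This is Cobb-Douglas in (q_1−4, q_2−6): tangency gives 0.8·p_2·(q_2−6) = 0.2·p_1·(q_1−4).
After buying the subsistence bundle (4, 6), a share 0.8 of the remaining income goes to q_1: q_1* = 4 + 0.8·(I − 4p_1 − 6p_2)/p_1.
Discretionary income = 100 − 4·4.8 − 6·10.5 = 17.8; q_2* = 6 + 0.2·17.8/10.5 = 6.339.

q_2* = 6.339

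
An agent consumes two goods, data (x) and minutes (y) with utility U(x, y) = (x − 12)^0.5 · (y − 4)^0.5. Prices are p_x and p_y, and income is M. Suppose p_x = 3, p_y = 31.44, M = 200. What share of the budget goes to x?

share on x = 0.2756

Discretionary income = 200 − 12·3 − 4·31.44 = 38.24; x* = 12 + 0.5·38.24/3 = 18.3733; y* = 4 + 0.5·38.24/31.44 = 4.6081.
Expenditure on x: 3·18.3733 = 55.12; share = 0.2756.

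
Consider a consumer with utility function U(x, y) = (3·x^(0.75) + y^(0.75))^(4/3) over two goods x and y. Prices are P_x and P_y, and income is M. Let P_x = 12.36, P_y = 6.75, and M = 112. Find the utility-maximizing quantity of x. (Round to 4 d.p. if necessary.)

x* = 8.423

Substitute y = (y/x)·x into the budget: x* = M/(P_x + P_y·(y/x)).
Numerically y/x = 0.138795, so x* = 112/(12.36 + 6.75·0.138795) = 8.423.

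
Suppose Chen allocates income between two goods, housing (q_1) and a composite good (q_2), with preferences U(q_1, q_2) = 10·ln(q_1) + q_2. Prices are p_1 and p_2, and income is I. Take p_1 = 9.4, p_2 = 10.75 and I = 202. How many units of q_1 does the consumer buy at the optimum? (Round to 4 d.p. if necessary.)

MU_q_1 = 10/q_1, MU_q_2 = 1. Tangency: 10/q_1 = p_1/p_2.
So q_1*(p_1,p_2) = 10·p_2/p_1, independent of income; and q_2* = (I − 10·p_2)/p_2.
At the given prices: q_1* = 10·10.75/9.4 = 11.4362.

q_1* = 11.4362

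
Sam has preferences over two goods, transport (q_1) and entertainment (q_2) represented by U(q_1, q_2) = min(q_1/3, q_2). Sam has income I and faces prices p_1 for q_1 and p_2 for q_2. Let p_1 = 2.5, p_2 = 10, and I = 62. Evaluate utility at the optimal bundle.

With perfect complements, no substitution: consume in ratio q_1:q_2 = 3:1.
Budget: p_1·q_1 + p_2·(1/3)·q_1 = I, so (3·p_1 + p_2)·q_1 = 3·I.
Demand: q_1*(p_1,p_2,I) = 3·I/(3·p_1 + p_2), q_2* = I/(3·p_1 + p_2).
Here 3·2.5 + 10 = 17.5, giving q_1* = 10.6286 and q_2* = 3.5429.
Utility at the optimum: U(10.6286, 3.5429) = 3.5429.

V = 3.5429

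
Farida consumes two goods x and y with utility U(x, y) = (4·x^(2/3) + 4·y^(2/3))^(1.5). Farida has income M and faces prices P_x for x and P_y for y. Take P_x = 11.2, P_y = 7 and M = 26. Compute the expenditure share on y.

From the CES first-order condition, (y/x)^(1/3) = P_x/P_y.
Hence y/x = (P_x/P_y)^(1/(1/3)), i.e. raised to the 3 power.
With the ratio pinned down, the budget gives x* = M/(P_x + P_y·(y/x)) and y* = (y/x)·x*.
Numerically y/x = 4.096, so x* = 26/(11.2 + 7·4.096) = 0.6521 and y* = 4.096·0.6521 = 2.6709.
Expenditure on y: 7·2.6709 = 18.6966; share = 0.7191.

share on y = 0.7191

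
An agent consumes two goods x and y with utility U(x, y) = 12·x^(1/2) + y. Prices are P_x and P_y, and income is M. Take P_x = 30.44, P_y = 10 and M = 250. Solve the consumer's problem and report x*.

MU_x = 6/√x, MU_y = 1. Tangency: 6/√x = P_x/P_y.
Solve: √x = 6·P_y/P_x, so x*(P_x,P_y) = (6·P_y/P_x)², and y* = (M − P_x·x*)/P_y.
Plugging in: x* = (6·10/30.44)² = 3.8852.

x* = 3.8852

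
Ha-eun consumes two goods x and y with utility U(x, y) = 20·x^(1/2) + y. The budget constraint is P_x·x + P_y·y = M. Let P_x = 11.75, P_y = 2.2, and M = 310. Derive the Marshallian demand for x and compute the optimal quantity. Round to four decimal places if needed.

MU_x = 10/√x, MU_y = 1. Tangency: 10/√x = P_x/P_y.
Thus x* = (10·P_y/P_x)² — independent of M — with the rest of income spent on y.
Plugging in: x* = (10·2.2/11.75)² = 3.5057.

x* = 3.5057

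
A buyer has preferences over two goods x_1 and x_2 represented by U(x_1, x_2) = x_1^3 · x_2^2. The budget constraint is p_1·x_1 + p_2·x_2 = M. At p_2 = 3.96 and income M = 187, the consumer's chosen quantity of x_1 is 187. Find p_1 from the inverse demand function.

p_1 = 0.6

The MRS is (3/2)·x_2/x_1. Set MRS = p_1/p_2.
Rearranging, p_2·x_2 = (2/3)·p_1·x_1. Substituting into the budget gives p_1·x_1·(1 + (2/3)) = M.
Demand: x_1*(p_1,p_2,M) = 0.6·M/p_1 and x_2* = 0.4·M/p_2.
Set x_1* = 187 in the demand function and solve for p_1: p_1 = 0.6.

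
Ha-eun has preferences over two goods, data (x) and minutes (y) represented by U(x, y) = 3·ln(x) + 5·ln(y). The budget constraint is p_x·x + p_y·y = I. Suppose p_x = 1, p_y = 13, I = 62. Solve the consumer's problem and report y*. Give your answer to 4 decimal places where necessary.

y* = 2.9808

Tangency: MRS = (3/5)·y/x = p_x/p_y.
So 3·p_y·y = 5·p_x·x; combined with the budget, a share 0.375 of income goes to x.
Demand: x*(p_x,p_y,I) = 0.375·I/p_x and y* = 0.625·I/p_y.
At p_x=1, p_y=13, I=62: y* = 0.625·62/13 = 2.9808.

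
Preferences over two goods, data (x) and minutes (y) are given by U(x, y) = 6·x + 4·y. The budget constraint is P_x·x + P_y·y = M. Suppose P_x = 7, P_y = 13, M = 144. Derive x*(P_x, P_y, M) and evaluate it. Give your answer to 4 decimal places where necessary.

x* = 20.5714

Perfect substitutes: compare marginal utility per dollar. 6/P_x vs 4/P_y → 0.8571 vs 0.3077.
x gives more utility per dollar, so spend all income on x: x* = M/P_x, y* = 0.
Numerically: x* = 20.5714, y* = 0.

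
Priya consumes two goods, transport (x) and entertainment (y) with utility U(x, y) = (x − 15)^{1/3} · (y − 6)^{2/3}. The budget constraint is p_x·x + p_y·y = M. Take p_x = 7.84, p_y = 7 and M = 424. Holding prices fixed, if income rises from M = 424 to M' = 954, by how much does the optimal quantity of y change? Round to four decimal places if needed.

Δy* = 50.4762

Substituting into the budget: x* = 15 + 1/3·(M − 15·p_x − 6·p_y)/p_x, and y* = 6 + 2/3·(…)/p_y.
Discretionary income = 424 − 15·7.84 − 6·7 = 264.4; y* = 6 + 2/3·264.4/7 = 31.181.
At M' = 954: y* = 81.6571. Change: 81.6571 − 31.181 = 50.4762.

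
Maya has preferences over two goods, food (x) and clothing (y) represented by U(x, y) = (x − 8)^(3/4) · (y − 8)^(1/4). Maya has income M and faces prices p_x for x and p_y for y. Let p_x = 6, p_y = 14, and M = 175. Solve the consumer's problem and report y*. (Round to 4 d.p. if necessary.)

Let x' = x−8, y' = y−8. MRS = 3·y'/x' = p_x/p_y.
Substituting into the budget: x* = 8 + 0.75·(M − 8·p_x − 8·p_y)/p_x, and y* = 8 + 0.25·(…)/p_y.
Discretionary income = 175 − 8·6 − 8·14 = 15; y* = 8 + 0.25·15/14 = 8.2679.

y* = 8.2679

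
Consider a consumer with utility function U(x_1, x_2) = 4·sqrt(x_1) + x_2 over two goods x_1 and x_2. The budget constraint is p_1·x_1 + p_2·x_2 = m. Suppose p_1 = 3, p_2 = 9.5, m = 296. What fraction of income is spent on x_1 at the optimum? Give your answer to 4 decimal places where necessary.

Solve: √x_1 = 2·p_2/p_1, so x_1*(p_1,p_2) = (2·p_2/p_1)², and x_2* = (m − p_1·x_1*)/p_2.
Plugging in: x_1* = (2·9.5/3)² = 40.1111, x_2* = 18.4912.
Expenditure on x_1: 3·40.1111 = 120.3333; share = 0.4065.

share on x_1 = 0.4065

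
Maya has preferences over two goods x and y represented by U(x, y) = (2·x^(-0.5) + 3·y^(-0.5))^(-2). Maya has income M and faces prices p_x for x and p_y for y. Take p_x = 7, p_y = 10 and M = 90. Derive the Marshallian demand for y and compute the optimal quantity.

y* = 5.3648

From the CES first-order condition, (2/3)·(y/x)^(1.5) = p_x/p_y.
Hence y/x = ((3/2)·p_x/p_y)^(1/(1.5)), i.e. raised to the 2/3 power.
With the ratio pinned down, the budget gives x* = M/(p_x + p_y·(y/x)) and y* = (y/x)·x*.
Numerically y/x = 1.033062, so x* = 90/(7 + 10·1.033062) = 5.1931 and y* = 1.033062·5.1931 = 5.3648.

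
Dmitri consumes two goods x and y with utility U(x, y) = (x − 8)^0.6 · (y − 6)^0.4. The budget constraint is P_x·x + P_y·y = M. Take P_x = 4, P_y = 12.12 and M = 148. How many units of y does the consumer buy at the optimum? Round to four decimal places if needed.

y* = 7.4284

Let x' = x−8, y' = y−6. MRS = (3/2)·y'/x' = P_x/P_y.
Substituting into the budget: x* = 8 + 0.6·(M − 8·P_x − 6·P_y)/P_x, and y* = 6 + 0.4·(…)/P_y.
Discretionary income = 148 − 8·4 − 6·12.12 = 43.28; y* = 6 + 0.4·43.28/12.12 = 7.4284.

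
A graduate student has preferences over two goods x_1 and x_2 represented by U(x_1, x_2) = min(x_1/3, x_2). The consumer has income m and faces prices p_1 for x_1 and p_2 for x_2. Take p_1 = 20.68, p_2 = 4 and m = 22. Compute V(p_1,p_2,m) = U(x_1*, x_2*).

Leontief preferences: the optimum is at the kink where x_1/3 = x_2/1, i.e. x_2 = (1/3)·x_1.
Budget: p_1·x_1 + p_2·(1/3)·x_1 = m, so (3·p_1 + p_2)·x_1 = 3·m.
Demand: x_1*(p_1,p_2,m) = 3·m/(3·p_1 + p_2), x_2* = m/(3·p_1 + p_2).
Here 3·20.68 + 4 = 66.04, giving x_1* = 0.9994 and x_2* = 0.3331.
Utility at the optimum: U(0.9994, 0.3331) = 0.3331.

V = 0.3331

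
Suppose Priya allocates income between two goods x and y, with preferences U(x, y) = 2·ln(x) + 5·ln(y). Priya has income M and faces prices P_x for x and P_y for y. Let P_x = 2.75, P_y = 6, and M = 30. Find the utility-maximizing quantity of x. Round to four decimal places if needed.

MU_x/MU_y = (2·y)/(5·x); tangency sets this equal to P_x/P_y.
Rearranging, P_y·y = (5/2)·P_x·x. Substituting into the budget gives P_x·x·(1 + (5/2)) = M.
Demand: x*(P_x,P_y,M) = 2/7·M/P_x and y* = 5/7·M/P_y.
At P_x=2.75, P_y=6, M=30: x* = 2/7·30/2.75 = 3.1169.

x* = 3.1169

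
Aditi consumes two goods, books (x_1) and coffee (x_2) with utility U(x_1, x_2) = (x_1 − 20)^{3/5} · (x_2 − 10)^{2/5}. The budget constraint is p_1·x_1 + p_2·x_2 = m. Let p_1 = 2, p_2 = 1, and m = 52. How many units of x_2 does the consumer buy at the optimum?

x_2* = 10.8

This is Cobb-Douglas in (x_1−20, x_2−10): tangency gives 0.6·p_2·(x_2−10) = 0.4·p_1·(x_1−20).
After buying the subsistence bundle (20, 10), a share 0.6 of the remaining income goes to x_1: x_1* = 20 + 0.6·(m − 20p_1 − 10p_2)/p_1.
Discretionary income = 52 − 20·2 − 10·1 = 2; x_2* = 10 + 0.4·2/1 = 10.8.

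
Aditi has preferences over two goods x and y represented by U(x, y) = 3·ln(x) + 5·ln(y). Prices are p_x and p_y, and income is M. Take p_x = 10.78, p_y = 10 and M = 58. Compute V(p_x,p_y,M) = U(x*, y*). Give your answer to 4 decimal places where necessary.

V = 8.545

The MRS is (3/5)·y/x. Set MRS = p_x/p_y.
So 3·p_y·y = 5·p_x·x; combined with the budget, a share 0.375 of income goes to x.
Demand: x*(p_x,p_y,M) = 0.375·M/p_x and y* = 0.625·M/p_y.
At p_x=10.78, p_y=10, M=58: x* = 0.375·58/10.78 = 2.0176, y* = 3.625.
Utility at the optimum: U(2.0176, 3.625) = 8.545.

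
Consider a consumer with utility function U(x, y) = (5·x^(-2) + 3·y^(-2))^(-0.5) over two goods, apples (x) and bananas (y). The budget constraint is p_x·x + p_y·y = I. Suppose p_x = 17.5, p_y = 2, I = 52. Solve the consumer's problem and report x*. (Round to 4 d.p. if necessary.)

x* = 2.479

MRS = MU_x/MU_y = (5/3)·(y/x)^(3). Set equal to p_x/p_y.
Solve for the ratio: y/x = [(3/5)·p_x/p_y]^(1/3).
With the ratio pinned down, the budget gives x* = I/(p_x + p_y·(y/x)) and y* = (y/x)·x*.
Numerically y/x = 1.738013, so x* = 52/(17.5 + 2·1.738013) = 2.479.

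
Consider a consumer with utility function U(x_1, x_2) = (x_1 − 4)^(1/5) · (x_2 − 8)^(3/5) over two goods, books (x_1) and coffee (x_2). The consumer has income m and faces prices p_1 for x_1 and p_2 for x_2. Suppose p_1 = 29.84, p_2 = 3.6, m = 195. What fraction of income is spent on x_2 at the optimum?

Substituting into the budget: x_1* = 4 + 0.25·(m − 4·p_1 − 8·p_2)/p_1, and x_2* = 8 + 0.75·(…)/p_2.
Discretionary income = 195 − 4·29.84 − 8·3.6 = 46.84; x_1* = 4 + 0.25·46.84/29.84 = 4.3924; x_2* = 8 + 0.75·46.84/3.6 = 17.7583.
Expenditure on x_2: 3.6·17.7583 = 63.93; share = 0.3278.

share on x_2 = 0.3278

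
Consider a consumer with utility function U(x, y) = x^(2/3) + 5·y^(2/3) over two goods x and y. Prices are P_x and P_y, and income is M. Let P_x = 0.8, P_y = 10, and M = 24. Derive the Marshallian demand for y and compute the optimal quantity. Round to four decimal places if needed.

y* = 1.0667

With the ratio pinned down, the budget gives x* = M/(P_x + P_y·(y/x)) and y* = (y/x)·x*.
Numerically y/x = 0.064, so x* = 24/(0.8 + 10·0.064) = 16.6667 and y* = 0.064·16.6667 = 1.0667.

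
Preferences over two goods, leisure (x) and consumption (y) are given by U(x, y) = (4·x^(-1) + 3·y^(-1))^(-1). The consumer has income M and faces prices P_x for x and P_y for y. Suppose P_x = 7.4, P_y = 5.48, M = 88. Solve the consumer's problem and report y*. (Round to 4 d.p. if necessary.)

MRS = MU_x/MU_y = (4/3)·(y/x)^(2). Set equal to P_x/P_y.
Hence y/x = ((3/4)·P_x/P_y)^(1/(2)), i.e. raised to the 0.5 power.
With the ratio pinned down, the budget gives x* = M/(P_x + P_y·(y/x)) and y* = (y/x)·x*.
Numerically y/x = 1.006367, so x* = 88/(7.4 + 5.48·1.006367) = 6.8138 and y* = 1.006367·6.8138 = 6.8572.

y* = 6.8572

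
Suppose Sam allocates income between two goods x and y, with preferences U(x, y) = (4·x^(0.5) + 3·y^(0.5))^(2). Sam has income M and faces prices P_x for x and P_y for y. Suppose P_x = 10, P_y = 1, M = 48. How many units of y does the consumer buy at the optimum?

From the CES first-order condition, (4/3)·(y/x)^(0.5) = P_x/P_y.
Hence y/x = ((3/4)·P_x/P_y)^(1/(0.5)), i.e. raised to the 2 power.
With the ratio pinned down, the budget gives x* = M/(P_x + P_y·(y/x)) and y* = (y/x)·x*.
Numerically y/x = 56.25, so x* = 48/(10 + 1·56.25) = 0.7245 and y* = 56.25·0.7245 = 40.7547.

y* = 40.7547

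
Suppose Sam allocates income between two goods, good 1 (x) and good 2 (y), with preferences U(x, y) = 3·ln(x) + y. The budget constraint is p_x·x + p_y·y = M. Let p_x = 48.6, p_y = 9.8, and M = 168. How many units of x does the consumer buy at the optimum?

x* = 0.6049

MU_x = 3/x, MU_y = 1. Tangency: 3/x = p_x/p_y.
So x*(p_x,p_y) = 3·p_y/p_x, independent of income; and y* = (M − 3·p_y)/p_y.
At the given prices: x* = 3·9.8/48.6 = 0.6049.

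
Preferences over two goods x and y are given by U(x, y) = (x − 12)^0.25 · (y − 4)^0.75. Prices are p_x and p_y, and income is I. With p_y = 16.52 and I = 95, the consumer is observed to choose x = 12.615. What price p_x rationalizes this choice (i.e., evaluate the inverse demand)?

p_x = 2

This is Cobb-Douglas in (x−12, y−4): tangency gives 0.25·p_y·(y−4) = 0.75·p_x·(x−12).
Substituting into the budget: x* = 12 + 0.25·(I − 12·p_x − 4·p_y)/p_x, and y* = 4 + 0.75·(…)/p_y.
Set x* = 12.615 in the demand function and solve for p_x: p_x = 2.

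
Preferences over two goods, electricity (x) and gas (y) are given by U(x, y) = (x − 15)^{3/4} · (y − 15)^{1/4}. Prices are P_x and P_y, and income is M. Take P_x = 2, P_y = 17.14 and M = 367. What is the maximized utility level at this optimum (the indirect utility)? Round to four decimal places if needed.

V = 13.3062

This is Cobb-Douglas in (x−15, y−15): tangency gives 0.75·P_y·(y−15) = 0.25·P_x·(x−15).
After buying the subsistence bundle (15, 15), a share 0.75 of the remaining income goes to x: x* = 15 + 0.75·(M − 15P_x − 15P_y)/P_x.
Discretionary income = 367 − 15·2 − 15·17.14 = 79.9; x* = 15 + 0.75·79.9/2 = 44.9625; y* = 15 + 0.25·79.9/17.14 = 16.1654.
Utility at the optimum: U(44.9625, 16.1654) = 13.3062.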